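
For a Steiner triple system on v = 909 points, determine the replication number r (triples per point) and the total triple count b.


An STS(v) is a 2-(v, 3, 1) BIBD: block size k = 3, λ = 1.
Replication: r(k − 1) = λ(v − 1) ⇒ r·2 = 909 − 1 = 908 ⇒ r = 454.
Block count: bk = vr ⇒ b·3 = 909·454 = 412686 ⇒ b = 137562.
(Check via b = v(v − 1)/6 = 909·908/6 = 825372/6 = 137562.)

r = 454, b = 137562.


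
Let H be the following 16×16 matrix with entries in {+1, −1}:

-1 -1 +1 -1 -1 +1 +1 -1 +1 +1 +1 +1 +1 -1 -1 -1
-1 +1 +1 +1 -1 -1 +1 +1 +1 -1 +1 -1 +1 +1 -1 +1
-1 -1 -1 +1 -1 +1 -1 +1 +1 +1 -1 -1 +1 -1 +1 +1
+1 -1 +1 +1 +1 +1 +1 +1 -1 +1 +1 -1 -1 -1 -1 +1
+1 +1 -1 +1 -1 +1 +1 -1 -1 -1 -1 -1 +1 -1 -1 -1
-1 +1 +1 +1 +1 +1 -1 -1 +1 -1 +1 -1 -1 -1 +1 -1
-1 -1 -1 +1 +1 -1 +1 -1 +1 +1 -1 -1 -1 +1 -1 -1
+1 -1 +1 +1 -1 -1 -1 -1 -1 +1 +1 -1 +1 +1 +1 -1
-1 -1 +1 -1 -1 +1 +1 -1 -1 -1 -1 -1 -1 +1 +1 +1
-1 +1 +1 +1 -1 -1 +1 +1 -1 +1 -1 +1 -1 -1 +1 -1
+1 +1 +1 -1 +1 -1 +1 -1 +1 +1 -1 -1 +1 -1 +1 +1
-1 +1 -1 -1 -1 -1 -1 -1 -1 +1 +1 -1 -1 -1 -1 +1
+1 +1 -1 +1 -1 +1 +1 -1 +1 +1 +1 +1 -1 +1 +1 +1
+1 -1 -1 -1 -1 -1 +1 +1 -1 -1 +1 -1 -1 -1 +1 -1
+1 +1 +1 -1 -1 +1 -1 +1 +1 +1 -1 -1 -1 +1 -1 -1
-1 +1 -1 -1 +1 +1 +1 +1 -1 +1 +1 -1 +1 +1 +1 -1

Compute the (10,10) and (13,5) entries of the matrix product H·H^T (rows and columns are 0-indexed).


Row 5 of H: [-1, 1, 1, 1, 1, 1, -1, -1, 1, -1, 1, -1, -1, -1, 1, -1].
Row 10 of H: [1, 1, 1, -1, 1, -1, 1, -1, 1, 1, -1, -1, 1, -1, 1, 1].
Row 13 of H: [1, -1, -1, -1, -1, -1, 1, 1, -1, -1, 1, -1, -1, -1, 1, -1].
(H·H^T)[10][10] = Σ_j H[10][j]·H[10][j] = (1)² + (1)² + (1)² + (-1)² + (1)² + (-1)² + (1)² + (-1)² + (1)² + (1)² + (-1)² + (-1)² + (1)² + (-1)² + (1)² + (1)² = 1 + 1 + 1 + 1 + 1 + 1 + 1 + 1 + 1 + 1 + 1 + 1 + 1 + 1 + 1 + 1 = 16.
(H·H^T)[13][5] = Σ_j H[13][j]·H[5][j] = (1)·(-1) + (-1)·(1) + (-1)·(1) + (-1)·(1) + (-1)·(1) + (-1)·(1) + (1)·(-1) + (1)·(-1) + (-1)·(1) + (-1)·(-1) + (1)·(1) + (-1)·(-1) + (-1)·(-1) + (-1)·(-1) + (1)·(1) + (-1)·(-1) = -1 + -1 + -1 + -1 + -1 + -1 + -1 + -1 + -1 + 1 + 1 + 1 + 1 + 1 + 1 + 1 = -2.
Rows 13 and 5 are not orthogonal (dot product = -2 ≠ 0), so H is not a Hadamard matrix.

(10,10) entry = 16; (13,5) entry = -2.


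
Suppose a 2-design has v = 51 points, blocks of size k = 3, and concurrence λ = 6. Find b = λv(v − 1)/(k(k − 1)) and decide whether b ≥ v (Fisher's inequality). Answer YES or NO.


b = λv(v − 1)/(k(k − 1)) = 6·51·50/(3·2) = 15300/6 = 2550.
Compare with v = 51: b ≥ v, so Fisher's inequality holds.

YES


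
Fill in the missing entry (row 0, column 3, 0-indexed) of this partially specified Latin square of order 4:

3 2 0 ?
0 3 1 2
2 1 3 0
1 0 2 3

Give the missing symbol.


Row 0 contains symbols [0, 2, 3] — missing [1].
Column 3 contains symbols [0, 2, 3] — missing [1].
The missing symbol must appear in both missing sets; intersection = [1].
Therefore the hidden value is 1.

Missing value = 1.


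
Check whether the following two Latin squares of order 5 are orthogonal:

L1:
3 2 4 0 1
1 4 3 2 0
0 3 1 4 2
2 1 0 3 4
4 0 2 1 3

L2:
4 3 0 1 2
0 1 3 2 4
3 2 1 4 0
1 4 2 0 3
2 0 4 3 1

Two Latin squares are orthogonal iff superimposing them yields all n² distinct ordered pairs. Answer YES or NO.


Form the n² = 25 superimposed pairs (L1[i][j], L2[i][j]), row by row (rows and columns indexed from 0):
row 0: (3,4) (2,3) (4,0) (0,1) (1,2)
row 1: (1,0) (4,1) (3,3) (2,2) (0,4)
row 2: (0,3) (3,2) (1,1) (4,4) (2,0)
row 3: (2,1) (1,4) (0,2) (3,0) (4,3)
row 4: (4,2) (0,0) (2,4) (1,3) (3,1)
Orthogonality requires all 25 pairs distinct.
Check by first coordinate: for each symbol s of L1, list the L2 entries in the n cells where L1 = s; they must all differ.
  L1 = 0: L2 entries (in reading order) 1, 4, 3, 2, 0 — all 5 distinct ✓
  L1 = 1: L2 entries (in reading order) 2, 0, 1, 4, 3 — all 5 distinct ✓
  L1 = 2: L2 entries (in reading order) 3, 2, 0, 1, 4 — all 5 distinct ✓
  L1 = 3: L2 entries (in reading order) 4, 3, 2, 0, 1 — all 5 distinct ✓
  L1 = 4: L2 entries (in reading order) 0, 1, 4, 3, 2 — all 5 distinct ✓
Every symbol of L1 meets every symbol of L2 exactly once, so all 25 pairs are distinct (25 of 25).
Conclusion: YES.

YES


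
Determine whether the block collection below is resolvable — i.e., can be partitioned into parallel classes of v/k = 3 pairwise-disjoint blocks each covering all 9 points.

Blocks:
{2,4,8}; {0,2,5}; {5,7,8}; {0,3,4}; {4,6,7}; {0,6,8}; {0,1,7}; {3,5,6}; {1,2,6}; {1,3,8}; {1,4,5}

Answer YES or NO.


v = 9, block size k = 3, number of blocks = 11.
For resolvability, blocks must partition into parallel classes of size v/k = 3.
Total blocks must therefore be a multiple of 3: 11 = 3·3 + 2 ⇒ not divisible ✗.
Resolvable? NO.

NO


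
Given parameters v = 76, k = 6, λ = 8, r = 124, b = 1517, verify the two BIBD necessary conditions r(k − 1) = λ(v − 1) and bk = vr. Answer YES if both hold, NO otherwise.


Condition (i): r(k − 1) = 124·5 = 620; λ(v − 1) = 8·75 = 600. Match? NO.
Condition (ii): bk = 1517·6 = 9102; vr = 76·124 = 9424. Match? NO.
Both conditions hold? NO.

NO


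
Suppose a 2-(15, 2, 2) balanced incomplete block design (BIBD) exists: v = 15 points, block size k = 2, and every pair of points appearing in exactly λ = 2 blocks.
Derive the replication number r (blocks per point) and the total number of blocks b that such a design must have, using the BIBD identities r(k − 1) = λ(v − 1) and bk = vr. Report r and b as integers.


Any 2-(v, k, λ) BIBD satisfies two necessary conditions:
  (i)  Each point sits in r blocks, and counting incidences through any fixed point gives r(k − 1) = λ(v − 1), so r = λ(v − 1)/(k − 1).
  (ii) Total incidences bk = vr, so b = vr/k.
Step 1: r = λ(v − 1)/(k − 1) = 2·(15 − 1)/(2 − 1) = 2·14/1 = 28/1 = 28.
Step 2: b = vr/k = 15·28/2 = 420/2 = 210.
Check integrality: r = 28 ∈ Z ✓, b = 210 ∈ Z ✓.
(These identities are necessary conditions: they determine r and b for any design with these parameters, but do not by themselves prove that one exists.)

r = 28, b = 210.


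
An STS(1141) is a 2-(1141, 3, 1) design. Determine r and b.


An STS(v) is a 2-(v, 3, 1) BIBD: block size k = 3, λ = 1.
Replication: r(k − 1) = λ(v − 1) ⇒ r·2 = 1141 − 1 = 1140 ⇒ r = 570.
Block count: bk = vr ⇒ b·3 = 1141·570 = 650370 ⇒ b = 216790.
(Check via b = v(v − 1)/6 = 1141·1140/6 = 1300740/6 = 216790.)

r = 570, b = 216790.


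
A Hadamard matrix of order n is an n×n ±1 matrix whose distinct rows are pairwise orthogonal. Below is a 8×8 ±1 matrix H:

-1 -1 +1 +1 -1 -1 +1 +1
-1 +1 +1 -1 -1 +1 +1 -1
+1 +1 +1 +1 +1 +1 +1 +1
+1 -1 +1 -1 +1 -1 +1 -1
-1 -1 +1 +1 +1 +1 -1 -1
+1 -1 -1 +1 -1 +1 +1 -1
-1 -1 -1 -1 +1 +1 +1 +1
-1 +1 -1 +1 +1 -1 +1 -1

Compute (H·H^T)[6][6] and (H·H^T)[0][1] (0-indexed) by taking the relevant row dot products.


Row 0 of H: [-1, -1, 1, 1, -1, -1, 1, 1].
Row 1 of H: [-1, 1, 1, -1, -1, 1, 1, -1].
Row 6 of H: [-1, -1, -1, -1, 1, 1, 1, 1].
(H·H^T)[6][6] = Σ_j H[6][j]·H[6][j] = (-1)² + (-1)² + (-1)² + (-1)² + (1)² + (1)² + (1)² + (1)² = 1 + 1 + 1 + 1 + 1 + 1 + 1 + 1 = 8.
(H·H^T)[0][1] = Σ_j H[0][j]·H[1][j] = (-1)·(-1) + (-1)·(1) + (1)·(1) + (1)·(-1) + (-1)·(-1) + (-1)·(1) + (1)·(1) + (1)·(-1) = 1 + -1 + 1 + -1 + 1 + -1 + 1 + -1 = 0.
So rows 0 and 1 are orthogonal; the diagonal entry equals n = 8.

(6,6) entry = 8; (0,1) entry = 0.


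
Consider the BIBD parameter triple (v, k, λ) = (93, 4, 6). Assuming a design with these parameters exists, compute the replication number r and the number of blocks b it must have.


Any 2-(v, k, λ) BIBD satisfies two necessary conditions:
  (i)  Each point sits in r blocks, and counting incidences through any fixed point gives r(k − 1) = λ(v − 1), so r = λ(v − 1)/(k − 1).
  (ii) Total incidences bk = vr, so b = vr/k.
Step 1: r = λ(v − 1)/(k − 1) = 6·(93 − 1)/(4 − 1) = 6·92/3 = 552/3 = 184.
Step 2: b = vr/k = 93·184/4 = 17112/4 = 4278.
Check integrality: r = 184 ∈ Z ✓, b = 4278 ∈ Z ✓.
(These identities are necessary conditions: they determine r and b for any design with these parameters, but do not by themselves prove that one exists.)

r = 184, b = 4278.


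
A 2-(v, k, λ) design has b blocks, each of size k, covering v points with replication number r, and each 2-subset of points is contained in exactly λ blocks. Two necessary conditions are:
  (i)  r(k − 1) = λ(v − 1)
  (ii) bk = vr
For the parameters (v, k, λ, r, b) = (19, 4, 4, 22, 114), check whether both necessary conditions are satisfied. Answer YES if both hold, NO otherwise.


Condition (i): r(k − 1) = 22·3 = 66; λ(v − 1) = 4·18 = 72. Match? NO.
Condition (ii): bk = 114·4 = 456; vr = 19·22 = 418. Match? NO.
Both conditions hold? NO.

NO


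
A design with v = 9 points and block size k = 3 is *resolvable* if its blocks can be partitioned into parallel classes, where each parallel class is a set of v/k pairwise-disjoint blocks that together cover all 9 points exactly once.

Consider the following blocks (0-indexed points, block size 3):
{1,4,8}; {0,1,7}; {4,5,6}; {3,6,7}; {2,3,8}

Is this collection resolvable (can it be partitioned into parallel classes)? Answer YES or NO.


v = 9, block size k = 3, number of blocks = 5.
For resolvability, blocks must partition into parallel classes of size v/k = 3.
Total blocks must therefore be a multiple of 3: 5 = 3·1 + 2 ⇒ not divisible ✗.
Resolvable? NO.

NO


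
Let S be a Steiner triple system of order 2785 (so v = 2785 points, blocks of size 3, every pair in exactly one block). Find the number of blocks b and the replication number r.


An STS(v) is a 2-(v, 3, 1) BIBD: block size k = 3, λ = 1.
Replication: r(k − 1) = λ(v − 1) ⇒ r·2 = 2785 − 1 = 2784 ⇒ r = 1392.
Block count: bk = vr ⇒ b·3 = 2785·1392 = 3876720 ⇒ b = 1292240.

r = 1392, b = 1292240.


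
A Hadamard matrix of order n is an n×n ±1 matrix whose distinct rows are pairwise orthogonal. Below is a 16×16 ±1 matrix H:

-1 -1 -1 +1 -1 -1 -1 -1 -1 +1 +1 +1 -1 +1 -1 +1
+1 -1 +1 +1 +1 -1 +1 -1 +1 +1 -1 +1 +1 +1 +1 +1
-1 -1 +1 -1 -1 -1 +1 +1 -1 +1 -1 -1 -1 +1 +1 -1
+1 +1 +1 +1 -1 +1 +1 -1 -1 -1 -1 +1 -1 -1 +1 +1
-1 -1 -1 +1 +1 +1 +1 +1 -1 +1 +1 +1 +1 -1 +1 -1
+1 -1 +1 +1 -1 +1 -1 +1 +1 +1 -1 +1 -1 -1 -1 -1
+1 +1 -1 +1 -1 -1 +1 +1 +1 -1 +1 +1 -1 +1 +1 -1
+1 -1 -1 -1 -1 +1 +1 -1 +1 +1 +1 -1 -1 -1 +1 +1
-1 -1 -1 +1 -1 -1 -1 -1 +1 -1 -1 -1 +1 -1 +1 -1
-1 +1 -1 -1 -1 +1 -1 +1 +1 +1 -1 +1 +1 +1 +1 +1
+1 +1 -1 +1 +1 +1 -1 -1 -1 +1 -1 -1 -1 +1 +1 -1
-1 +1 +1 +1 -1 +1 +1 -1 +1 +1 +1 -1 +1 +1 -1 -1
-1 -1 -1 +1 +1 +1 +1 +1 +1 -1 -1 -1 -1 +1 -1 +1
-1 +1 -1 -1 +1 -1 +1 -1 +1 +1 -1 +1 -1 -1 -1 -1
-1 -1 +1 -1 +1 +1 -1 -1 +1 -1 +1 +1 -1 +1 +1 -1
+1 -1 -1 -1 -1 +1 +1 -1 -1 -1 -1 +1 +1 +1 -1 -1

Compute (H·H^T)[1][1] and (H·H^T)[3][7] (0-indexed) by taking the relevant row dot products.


Row 1 of H: [1, -1, 1, 1, 1, -1, 1, -1, 1, 1, -1, 1, 1, 1, 1, 1].
Row 3 of H: [1, 1, 1, 1, -1, 1, 1, -1, -1, -1, -1, 1, -1, -1, 1, 1].
Row 7 of H: [1, -1, -1, -1, -1, 1, 1, -1, 1, 1, 1, -1, -1, -1, 1, 1].
(H·H^T)[1][1] = Σ_j H[1][j]·H[1][j] = (1)² + (-1)² + (1)² + (1)² + (1)² + (-1)² + (1)² + (-1)² + (1)² + (1)² + (-1)² + (1)² + (1)² + (1)² + (1)² + (1)² = 1 + 1 + 1 + 1 + 1 + 1 + 1 + 1 + 1 + 1 + 1 + 1 + 1 + 1 + 1 + 1 = 16.
(H·H^T)[3][7] = Σ_j H[3][j]·H[7][j] = (1)·(1) + (1)·(-1) + (1)·(-1) + (1)·(-1) + (-1)·(-1) + (1)·(1) + (1)·(1) + (-1)·(-1) + (-1)·(1) + (-1)·(1) + (-1)·(1) + (1)·(-1) + (-1)·(-1) + (-1)·(-1) + (1)·(1) + (1)·(1) = 1 + -1 + -1 + -1 + 1 + 1 + 1 + 1 + -1 + -1 + -1 + -1 + 1 + 1 + 1 + 1 = 2.
Rows 3 and 7 are not orthogonal (dot product = 2 ≠ 0), so H is not a Hadamard matrix.

(1,1) entry = 16; (3,7) entry = 2.


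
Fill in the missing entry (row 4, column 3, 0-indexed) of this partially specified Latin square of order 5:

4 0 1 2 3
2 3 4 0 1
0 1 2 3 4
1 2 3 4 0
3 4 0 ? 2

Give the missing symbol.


Row 4 contains symbols [0, 2, 3, 4] — missing [1].
Column 3 contains symbols [0, 2, 3, 4] — missing [1].
The missing symbol must appear in both missing sets; intersection = [1].
Therefore the hidden value is 1.

Missing value = 1.


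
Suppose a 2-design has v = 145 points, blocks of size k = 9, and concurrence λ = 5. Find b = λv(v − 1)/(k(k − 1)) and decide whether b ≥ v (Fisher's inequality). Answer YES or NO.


r = λ(v − 1)/(k − 1) = 5·144/8 = 90.
b = vr/k = 145·90/9 = 1450.
Fisher's inequality: b ≥ v ⇔ 1450 ≥ 145? YES.

YES


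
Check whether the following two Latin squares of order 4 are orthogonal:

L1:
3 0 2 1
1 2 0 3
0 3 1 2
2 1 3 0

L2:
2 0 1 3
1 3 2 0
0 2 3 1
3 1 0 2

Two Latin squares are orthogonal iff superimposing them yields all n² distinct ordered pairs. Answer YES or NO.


Form the n² = 16 superimposed pairs (L1[i][j], L2[i][j]), row by row (rows and columns indexed from 0):
row 0: (3,2) (0,0) (2,1) (1,3)
row 1: (1,1) (2,3) (0,2) (3,0)
row 2: (0,0) (3,2) (1,3) (2,1)
row 3: (2,3) (1,1) (3,0) (0,2)
Orthogonality requires all 16 pairs distinct.
But the pair (0,0) repeats: cell (0,1) has L1 = 0, L2 = 0, and cell (2,0) has L1 = 0, L2 = 0.
A repeated pair means some other pair never occurs (only 8 distinct pairs out of 16), so the squares are not orthogonal.
Conclusion: NO.

NO


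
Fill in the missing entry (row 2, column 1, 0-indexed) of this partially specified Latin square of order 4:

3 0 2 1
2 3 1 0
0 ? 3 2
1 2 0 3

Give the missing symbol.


Row 2 contains symbols [0, 2, 3] — missing [1].
Column 1 contains symbols [0, 2, 3] — missing [1].
The missing symbol must appear in both missing sets; intersection = [1].
Therefore the hidden value is 1.

Missing value = 1.


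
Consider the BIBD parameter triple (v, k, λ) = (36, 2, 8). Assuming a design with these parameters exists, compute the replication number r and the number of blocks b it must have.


Any 2-(v, k, λ) BIBD satisfies two necessary conditions:
  (i)  Each point sits in r blocks, and counting incidences through any fixed point gives r(k − 1) = λ(v − 1), so r = λ(v − 1)/(k − 1).
  (ii) Total incidences bk = vr, so b = vr/k.
Step 1: r = λ(v − 1)/(k − 1) = 8·(36 − 1)/(2 − 1) = 8·35/1 = 280/1 = 280.
Step 2: b = vr/k = 36·280/2 = 10080/2 = 5040.
Check integrality: r = 280 ∈ Z ✓, b = 5040 ∈ Z ✓.
(These identities are necessary conditions: they determine r and b for any design with these parameters, but do not by themselves prove that one exists.)

r = 280, b = 5040.


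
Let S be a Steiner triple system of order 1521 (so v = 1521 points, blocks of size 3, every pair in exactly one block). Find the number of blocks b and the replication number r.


An STS(v) is a 2-(v, 3, 1) BIBD: block size k = 3, λ = 1.
Replication: r(k − 1) = λ(v − 1) ⇒ r·2 = 1521 − 1 = 1520 ⇒ r = 760.
Block count: bk = vr ⇒ b·3 = 1521·760 = 1155960 ⇒ b = 385320.
(Check via b = v(v − 1)/6 = 1521·1520/6 = 2311920/6 = 385320.)

r = 760, b = 385320.


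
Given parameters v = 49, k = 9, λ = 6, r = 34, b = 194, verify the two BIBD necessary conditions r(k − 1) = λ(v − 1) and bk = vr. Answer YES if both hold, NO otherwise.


Condition (i): r(k − 1) = 34·8 = 272; λ(v − 1) = 6·48 = 288. Match? NO.
Condition (ii): bk = 194·9 = 1746; vr = 49·34 = 1666. Match? NO.
Both conditions hold? NO.

NO


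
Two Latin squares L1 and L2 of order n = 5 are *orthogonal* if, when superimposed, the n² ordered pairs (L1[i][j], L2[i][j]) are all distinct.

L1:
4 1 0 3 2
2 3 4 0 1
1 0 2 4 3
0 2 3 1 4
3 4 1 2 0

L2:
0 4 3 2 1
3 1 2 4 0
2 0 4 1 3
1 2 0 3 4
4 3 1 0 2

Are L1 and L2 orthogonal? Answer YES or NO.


Form the n² = 25 superimposed pairs (L1[i][j], L2[i][j]), row by row (rows and columns indexed from 0):
row 0: (4,0) (1,4) (0,3) (3,2) (2,1)
row 1: (2,3) (3,1) (4,2) (0,4) (1,0)
row 2: (1,2) (0,0) (2,4) (4,1) (3,3)
row 3: (0,1) (2,2) (3,0) (1,3) (4,4)
row 4: (3,4) (4,3) (1,1) (2,0) (0,2)
Orthogonality requires all 25 pairs distinct.
Check by first coordinate: for each symbol s of L1, list the L2 entries in the n cells where L1 = s; they must all differ.
  L1 = 0: L2 entries (in reading order) 3, 4, 0, 1, 2 — all 5 distinct ✓
  L1 = 1: L2 entries (in reading order) 4, 0, 2, 3, 1 — all 5 distinct ✓
  L1 = 2: L2 entries (in reading order) 1, 3, 4, 2, 0 — all 5 distinct ✓
  L1 = 3: L2 entries (in reading order) 2, 1, 3, 0, 4 — all 5 distinct ✓
  L1 = 4: L2 entries (in reading order) 0, 2, 1, 4, 3 — all 5 distinct ✓
Every symbol of L1 meets every symbol of L2 exactly once, so all 25 pairs are distinct (25 of 25).
Conclusion: YES.

YES


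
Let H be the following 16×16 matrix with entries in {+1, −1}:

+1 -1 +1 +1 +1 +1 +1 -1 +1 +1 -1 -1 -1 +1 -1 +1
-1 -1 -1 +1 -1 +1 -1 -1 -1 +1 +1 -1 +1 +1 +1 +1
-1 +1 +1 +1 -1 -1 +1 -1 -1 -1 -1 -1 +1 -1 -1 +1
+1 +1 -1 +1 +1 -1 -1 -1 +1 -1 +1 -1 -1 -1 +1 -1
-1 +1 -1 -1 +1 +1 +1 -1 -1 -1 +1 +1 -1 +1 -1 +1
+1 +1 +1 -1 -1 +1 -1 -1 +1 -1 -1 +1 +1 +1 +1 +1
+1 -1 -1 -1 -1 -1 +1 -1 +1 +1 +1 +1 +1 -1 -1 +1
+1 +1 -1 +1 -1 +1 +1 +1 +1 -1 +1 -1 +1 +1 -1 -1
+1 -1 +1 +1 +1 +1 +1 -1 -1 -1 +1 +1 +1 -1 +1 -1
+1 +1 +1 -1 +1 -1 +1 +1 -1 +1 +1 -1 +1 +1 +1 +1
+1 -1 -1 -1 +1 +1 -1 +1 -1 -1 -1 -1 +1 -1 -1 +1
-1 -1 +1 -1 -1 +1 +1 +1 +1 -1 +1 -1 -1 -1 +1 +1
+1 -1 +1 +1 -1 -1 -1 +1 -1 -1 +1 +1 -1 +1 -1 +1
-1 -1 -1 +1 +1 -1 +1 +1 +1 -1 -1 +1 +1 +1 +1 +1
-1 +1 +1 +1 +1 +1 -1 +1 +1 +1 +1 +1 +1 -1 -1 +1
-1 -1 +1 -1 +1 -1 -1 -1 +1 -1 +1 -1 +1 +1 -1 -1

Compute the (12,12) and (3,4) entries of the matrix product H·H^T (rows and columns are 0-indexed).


Row 3 of H: [1, 1, -1, 1, 1, -1, -1, -1, 1, -1, 1, -1, -1, -1, 1, -1].
Row 4 of H: [-1, 1, -1, -1, 1, 1, 1, -1, -1, -1, 1, 1, -1, 1, -1, 1].
Row 12 of H: [1, -1, 1, 1, -1, -1, -1, 1, -1, -1, 1, 1, -1, 1, -1, 1].
(H·H^T)[12][12] = Σ_j H[12][j]·H[12][j] = (1)² + (-1)² + (1)² + (1)² + (-1)² + (-1)² + (-1)² + (1)² + (-1)² + (-1)² + (1)² + (1)² + (-1)² + (1)² + (-1)² + (1)² = 1 + 1 + 1 + 1 + 1 + 1 + 1 + 1 + 1 + 1 + 1 + 1 + 1 + 1 + 1 + 1 = 16.
(H·H^T)[3][4] = Σ_j H[3][j]·H[4][j] = (1)·(-1) + (1)·(1) + (-1)·(-1) + (1)·(-1) + (1)·(1) + (-1)·(1) + (-1)·(1) + (-1)·(-1) + (1)·(-1) + (-1)·(-1) + (1)·(1) + (-1)·(1) + (-1)·(-1) + (-1)·(1) + (1)·(-1) + (-1)·(1) = -1 + 1 + 1 + -1 + 1 + -1 + -1 + 1 + -1 + 1 + 1 + -1 + 1 + -1 + -1 + -1 = -2.
Rows 3 and 4 are not orthogonal (dot product = -2 ≠ 0), so H is not a Hadamard matrix.

(12,12) entry = 16; (3,4) entry = -2.


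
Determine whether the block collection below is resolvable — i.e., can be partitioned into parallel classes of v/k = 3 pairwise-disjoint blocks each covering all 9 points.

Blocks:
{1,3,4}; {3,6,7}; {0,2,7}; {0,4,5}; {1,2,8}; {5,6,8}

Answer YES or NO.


v = 9, block size k = 3, number of blocks = 6.
For resolvability, blocks must partition into parallel classes of size v/k = 3.
Total blocks must therefore be a multiple of 3: 6 = 3·2 + 0 ⇒ divisible ✓.
Greedy packing gives 2 candidate class(es). Each should be a full parallel class (size 3, covers all 9 points).
  Class 1 (3 blocks): {1,3,4}; {0,2,7}; {5,6,8}. Points covered: [0, 1, 2, 3, 4, 5, 6, 7, 8].
  Class 2 (3 blocks): {3,6,7}; {0,4,5}; {1,2,8}. Points covered: [0, 1, 2, 3, 4, 5, 6, 7, 8].
All classes full (size 3)? YES. All classes cover every point? YES.
Resolvable? YES.

YES


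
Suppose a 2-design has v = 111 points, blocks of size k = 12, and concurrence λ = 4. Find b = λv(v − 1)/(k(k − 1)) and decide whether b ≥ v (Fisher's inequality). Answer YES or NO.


r = λ(v − 1)/(k − 1) = 4·110/11 = 40.
b = vr/k = 111·40/12 = 370.
Fisher's inequality: b ≥ v ⇔ 370 ≥ 111? YES.

YES


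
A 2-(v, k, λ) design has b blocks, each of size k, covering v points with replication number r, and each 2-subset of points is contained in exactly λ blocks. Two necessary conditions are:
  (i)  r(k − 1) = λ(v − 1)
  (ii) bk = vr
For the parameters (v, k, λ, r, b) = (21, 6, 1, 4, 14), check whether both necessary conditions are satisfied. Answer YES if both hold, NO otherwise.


Condition (i): r(k − 1) = 4·5 = 20; λ(v − 1) = 1·20 = 20. Match? YES.
Condition (ii): bk = 14·6 = 84; vr = 21·4 = 84. Match? YES.
Both conditions hold? YES.

YES


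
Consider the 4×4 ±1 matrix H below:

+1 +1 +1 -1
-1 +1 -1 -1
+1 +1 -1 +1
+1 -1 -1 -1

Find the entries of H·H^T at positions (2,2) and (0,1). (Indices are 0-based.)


Row 0 of H: [1, 1, 1, -1].
Row 1 of H: [-1, 1, -1, -1].
Row 2 of H: [1, 1, -1, 1].
(H·H^T)[2][2] = Σ_j H[2][j]·H[2][j] = (1)² + (1)² + (-1)² + (1)² = 1 + 1 + 1 + 1 = 4.
(H·H^T)[0][1] = Σ_j H[0][j]·H[1][j] = (1)·(-1) + (1)·(1) + (1)·(-1) + (-1)·(-1) = -1 + 1 + -1 + 1 = 0.
So rows 0 and 1 are orthogonal; the diagonal entry equals n = 4.

(2,2) entry = 4; (0,1) entry = 0.


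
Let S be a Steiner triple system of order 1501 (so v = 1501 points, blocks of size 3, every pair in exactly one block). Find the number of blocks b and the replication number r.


An STS(v) is a 2-(v, 3, 1) BIBD: block size k = 3, λ = 1.
Replication: r(k − 1) = λ(v − 1) ⇒ r·2 = 1501 − 1 = 1500 ⇒ r = 750.
Block count: bk = vr ⇒ b·3 = 1501·750 = 1125750 ⇒ b = 375250.

r = 750, b = 375250.


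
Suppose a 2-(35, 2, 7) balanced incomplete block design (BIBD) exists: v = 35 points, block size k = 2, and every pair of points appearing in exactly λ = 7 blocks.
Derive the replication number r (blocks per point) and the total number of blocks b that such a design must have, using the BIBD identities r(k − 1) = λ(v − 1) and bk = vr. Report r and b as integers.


Any 2-(v, k, λ) BIBD satisfies two necessary conditions:
  (i)  Each point sits in r blocks, and counting incidences through any fixed point gives r(k − 1) = λ(v − 1), so r = λ(v − 1)/(k − 1).
  (ii) Total incidences bk = vr, so b = vr/k.
Step 1: r = λ(v − 1)/(k − 1) = 7·(35 − 1)/(2 − 1) = 7·34/1 = 238/1 = 238.
Step 2: b = vr/k = 35·238/2 = 8330/2 = 4165.
Check integrality: r = 238 ∈ Z ✓, b = 4165 ∈ Z ✓.
(These identities are necessary conditions: they determine r and b for any design with these parameters, but do not by themselves prove that one exists.)

r = 238, b = 4165.


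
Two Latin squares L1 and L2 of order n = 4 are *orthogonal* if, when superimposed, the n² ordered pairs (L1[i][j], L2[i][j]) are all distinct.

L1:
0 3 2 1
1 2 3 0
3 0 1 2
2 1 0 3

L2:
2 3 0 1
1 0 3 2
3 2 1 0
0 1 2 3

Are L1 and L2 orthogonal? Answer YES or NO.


Form the n² = 16 superimposed pairs (L1[i][j], L2[i][j]), row by row (rows and columns indexed from 0):
row 0: (0,2) (3,3) (2,0) (1,1)
row 1: (1,1) (2,0) (3,3) (0,2)
row 2: (3,3) (0,2) (1,1) (2,0)
row 3: (2,0) (1,1) (0,2) (3,3)
Orthogonality requires all 16 pairs distinct.
But the pair (1,1) repeats: cell (0,3) has L1 = 1, L2 = 1, and cell (1,0) has L1 = 1, L2 = 1.
A repeated pair means some other pair never occurs (only 4 distinct pairs out of 16), so the squares are not orthogonal.
Conclusion: NO.

NO


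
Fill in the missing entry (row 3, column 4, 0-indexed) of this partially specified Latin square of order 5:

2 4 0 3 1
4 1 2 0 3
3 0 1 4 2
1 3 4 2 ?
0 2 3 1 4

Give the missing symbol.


Row 3 contains symbols [1, 2, 3, 4] — missing [0].
Column 4 contains symbols [1, 2, 3, 4] — missing [0].
The missing symbol must appear in both missing sets; intersection = [0].
Therefore the hidden value is 0.

Missing value = 0.


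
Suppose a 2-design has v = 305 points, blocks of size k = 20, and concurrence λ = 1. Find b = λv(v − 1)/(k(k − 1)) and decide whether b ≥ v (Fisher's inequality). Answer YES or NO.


b = λv(v − 1)/(k(k − 1)) = 1·305·304/(20·19) = 92720/380 = 244.
Compare with v = 305: b < v, so Fisher's inequality fails.

NO


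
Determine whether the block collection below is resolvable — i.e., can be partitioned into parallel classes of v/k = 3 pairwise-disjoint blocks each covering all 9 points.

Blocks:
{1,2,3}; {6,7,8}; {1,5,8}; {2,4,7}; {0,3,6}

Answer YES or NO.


v = 9, block size k = 3, number of blocks = 5.
For resolvability, blocks must partition into parallel classes of size v/k = 3.
Total blocks must therefore be a multiple of 3: 5 = 3·1 + 2 ⇒ not divisible ✗.
Resolvable? NO.

NO


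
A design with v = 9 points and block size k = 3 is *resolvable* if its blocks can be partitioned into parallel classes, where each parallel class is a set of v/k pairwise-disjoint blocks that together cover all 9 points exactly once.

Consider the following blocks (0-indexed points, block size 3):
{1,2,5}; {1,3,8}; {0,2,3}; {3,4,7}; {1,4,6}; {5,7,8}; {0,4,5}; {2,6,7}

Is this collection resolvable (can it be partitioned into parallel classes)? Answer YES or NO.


v = 9, block size k = 3, number of blocks = 8.
For resolvability, blocks must partition into parallel classes of size v/k = 3.
Total blocks must therefore be a multiple of 3: 8 = 3·2 + 2 ⇒ not divisible ✗.
Resolvable? NO.

NO


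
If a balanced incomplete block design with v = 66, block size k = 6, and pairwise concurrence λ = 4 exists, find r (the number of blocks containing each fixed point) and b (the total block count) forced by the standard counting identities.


Any 2-(v, k, λ) BIBD satisfies two necessary conditions:
  (i)  Each point sits in r blocks, and counting incidences through any fixed point gives r(k − 1) = λ(v − 1), so r = λ(v − 1)/(k − 1).
  (ii) Total incidences bk = vr, so b = vr/k.
Step 1: r = λ(v − 1)/(k − 1) = 4·(66 − 1)/(6 − 1) = 4·65/5 = 260/5 = 52.
Step 2: b = vr/k = 66·52/6 = 3432/6 = 572.
Check integrality: r = 52 ∈ Z ✓, b = 572 ∈ Z ✓.
(These identities are necessary conditions: they determine r and b for any design with these parameters, but do not by themselves prove that one exists.)

r = 52, b = 572.


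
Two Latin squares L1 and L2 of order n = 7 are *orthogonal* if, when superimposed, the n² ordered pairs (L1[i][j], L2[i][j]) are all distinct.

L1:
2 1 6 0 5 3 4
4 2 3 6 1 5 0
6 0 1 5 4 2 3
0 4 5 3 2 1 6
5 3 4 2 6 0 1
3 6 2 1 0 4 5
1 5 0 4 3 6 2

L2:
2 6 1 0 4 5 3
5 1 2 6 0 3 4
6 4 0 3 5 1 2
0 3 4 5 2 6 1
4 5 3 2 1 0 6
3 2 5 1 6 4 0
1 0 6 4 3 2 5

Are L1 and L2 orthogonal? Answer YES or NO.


Form the n² = 49 superimposed pairs (L1[i][j], L2[i][j]), row by row (rows and columns indexed from 0):
row 0: (2,2) (1,6) (6,1) (0,0) (5,4) (3,5) (4,3)
row 1: (4,5) (2,1) (3,2) (6,6) (1,0) (5,3) (0,4)
row 2: (6,6) (0,4) (1,0) (5,3) (4,5) (2,1) (3,2)
row 3: (0,0) (4,3) (5,4) (3,5) (2,2) (1,6) (6,1)
row 4: (5,4) (3,5) (4,3) (2,2) (6,1) (0,0) (1,6)
row 5: (3,3) (6,2) (2,5) (1,1) (0,6) (4,4) (5,0)
row 6: (1,1) (5,0) (0,6) (4,4) (3,3) (6,2) (2,5)
Orthogonality requires all 49 pairs distinct.
But the pair (6,6) repeats: cell (1,3) has L1 = 6, L2 = 6, and cell (2,0) has L1 = 6, L2 = 6.
A repeated pair means some other pair never occurs (only 21 distinct pairs out of 49), so the squares are not orthogonal.
Conclusion: NO.

NO


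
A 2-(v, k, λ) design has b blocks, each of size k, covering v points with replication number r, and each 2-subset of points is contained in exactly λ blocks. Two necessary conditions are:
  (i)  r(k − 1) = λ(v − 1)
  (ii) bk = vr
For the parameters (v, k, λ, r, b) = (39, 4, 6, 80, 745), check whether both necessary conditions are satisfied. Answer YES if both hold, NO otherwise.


Condition (i): r(k − 1) = 80·3 = 240; λ(v − 1) = 6·38 = 228. Match? NO.
Condition (ii): bk = 745·4 = 2980; vr = 39·80 = 3120. Match? NO.
Both conditions hold? NO.

NO


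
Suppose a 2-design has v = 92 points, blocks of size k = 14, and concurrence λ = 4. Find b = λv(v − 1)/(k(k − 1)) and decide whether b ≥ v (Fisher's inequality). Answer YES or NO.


r = λ(v − 1)/(k − 1) = 4·91/13 = 28.
b = vr/k = 92·28/14 = 184.
Fisher's inequality: b ≥ v ⇔ 184 ≥ 92? YES.

YES


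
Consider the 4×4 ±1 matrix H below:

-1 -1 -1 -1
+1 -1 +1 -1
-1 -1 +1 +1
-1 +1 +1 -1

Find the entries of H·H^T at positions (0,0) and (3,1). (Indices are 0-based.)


Row 0 of H: [-1, -1, -1, -1].
Row 1 of H: [1, -1, 1, -1].
Row 3 of H: [-1, 1, 1, -1].
(H·H^T)[0][0] = Σ_j H[0][j]·H[0][j] = (-1)² + (-1)² + (-1)² + (-1)² = 1 + 1 + 1 + 1 = 4.
(H·H^T)[3][1] = Σ_j H[3][j]·H[1][j] = (-1)·(1) + (1)·(-1) + (1)·(1) + (-1)·(-1) = -1 + -1 + 1 + 1 = 0.
So rows 3 and 1 are orthogonal; the diagonal entry equals n = 4.

(0,0) entry = 4; (3,1) entry = 0.


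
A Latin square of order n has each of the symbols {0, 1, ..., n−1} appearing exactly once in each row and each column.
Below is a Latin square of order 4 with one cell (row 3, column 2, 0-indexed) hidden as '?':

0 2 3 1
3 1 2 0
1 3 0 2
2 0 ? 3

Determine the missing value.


Row 3 contains symbols [0, 2, 3] — missing [1].
Column 2 contains symbols [0, 2, 3] — missing [1].
The missing symbol must appear in both missing sets; intersection = [1].
Therefore the hidden value is 1.

Missing value = 1.


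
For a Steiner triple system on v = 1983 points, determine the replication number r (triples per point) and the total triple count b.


An STS(v) is a 2-(v, 3, 1) BIBD: block size k = 3, λ = 1.
Replication: r(k − 1) = λ(v − 1) ⇒ r·2 = 1983 − 1 = 1982 ⇒ r = 991.
Block count: b = v(v − 1)/6 = 1983·1982/6 = 3930306/6 = 655051.
(Check via bk = vr: 655051·3 = 1965153 = 1983·991 = 1965153 ✓.)

r = 991, b = 655051.


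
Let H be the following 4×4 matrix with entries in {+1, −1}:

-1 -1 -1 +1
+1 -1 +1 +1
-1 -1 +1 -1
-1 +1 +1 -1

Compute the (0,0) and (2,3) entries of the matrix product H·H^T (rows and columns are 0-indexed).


Row 0 of H: [-1, -1, -1, 1].
Row 2 of H: [-1, -1, 1, -1].
Row 3 of H: [-1, 1, 1, -1].
(H·H^T)[0][0] = Σ_j H[0][j]·H[0][j] = (-1)² + (-1)² + (-1)² + (1)² = 1 + 1 + 1 + 1 = 4.
(H·H^T)[2][3] = Σ_j H[2][j]·H[3][j] = (-1)·(-1) + (-1)·(1) + (1)·(1) + (-1)·(-1) = 1 + -1 + 1 + 1 = 2.
Rows 2 and 3 are not orthogonal (dot product = 2 ≠ 0), so H is not a Hadamard matrix.

(0,0) entry = 4; (2,3) entry = 2.


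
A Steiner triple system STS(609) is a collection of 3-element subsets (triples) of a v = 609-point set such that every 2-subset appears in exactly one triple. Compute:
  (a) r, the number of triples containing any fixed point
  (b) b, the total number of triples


An STS(v) is a 2-(v, 3, 1) BIBD: block size k = 3, λ = 1.
Replication: r(k − 1) = λ(v − 1) ⇒ r·2 = 609 − 1 = 608 ⇒ r = 304.
Block count: b = v(v − 1)/6 = 609·608/6 = 370272/6 = 61712.
(Check via bk = vr: 61712·3 = 185136 = 609·304 = 185136 ✓.)

r = 304, b = 61712.


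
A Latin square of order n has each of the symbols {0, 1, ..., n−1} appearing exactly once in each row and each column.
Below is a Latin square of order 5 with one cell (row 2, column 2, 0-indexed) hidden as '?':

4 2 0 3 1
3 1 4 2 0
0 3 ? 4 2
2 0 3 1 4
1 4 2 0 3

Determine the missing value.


Row 2 contains symbols [0, 2, 3, 4] — missing [1].
Column 2 contains symbols [0, 2, 3, 4] — missing [1].
The missing symbol must appear in both missing sets; intersection = [1].
Therefore the hidden value is 1.

Missing value = 1.


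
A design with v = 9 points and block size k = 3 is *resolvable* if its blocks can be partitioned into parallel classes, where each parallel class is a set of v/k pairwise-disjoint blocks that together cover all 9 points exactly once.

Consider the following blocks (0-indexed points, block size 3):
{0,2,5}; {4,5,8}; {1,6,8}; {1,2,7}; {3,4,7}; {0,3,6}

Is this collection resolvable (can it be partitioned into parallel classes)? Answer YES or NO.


v = 9, block size k = 3, number of blocks = 6.
For resolvability, blocks must partition into parallel classes of size v/k = 3.
Total blocks must therefore be a multiple of 3: 6 = 3·2 + 0 ⇒ divisible ✓.
Greedy packing gives 2 candidate class(es). Each should be a full parallel class (size 3, covers all 9 points).
  Class 1 (3 blocks): {0,2,5}; {1,6,8}; {3,4,7}. Points covered: [0, 1, 2, 3, 4, 5, 6, 7, 8].
  Class 2 (3 blocks): {4,5,8}; {1,2,7}; {0,3,6}. Points covered: [0, 1, 2, 3, 4, 5, 6, 7, 8].
All classes full (size 3)? YES. All classes cover every point? YES.
Resolvable? YES.

YES


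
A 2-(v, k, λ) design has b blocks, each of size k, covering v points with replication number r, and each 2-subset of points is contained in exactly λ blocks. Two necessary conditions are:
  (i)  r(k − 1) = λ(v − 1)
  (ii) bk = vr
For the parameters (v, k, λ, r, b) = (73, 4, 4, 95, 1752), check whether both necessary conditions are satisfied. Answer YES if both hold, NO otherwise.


Condition (i): r(k − 1) = 95·3 = 285; λ(v − 1) = 4·72 = 288. Match? NO.
Condition (ii): bk = 1752·4 = 7008; vr = 73·95 = 6935. Match? NO.
Both conditions hold? NO.

NO


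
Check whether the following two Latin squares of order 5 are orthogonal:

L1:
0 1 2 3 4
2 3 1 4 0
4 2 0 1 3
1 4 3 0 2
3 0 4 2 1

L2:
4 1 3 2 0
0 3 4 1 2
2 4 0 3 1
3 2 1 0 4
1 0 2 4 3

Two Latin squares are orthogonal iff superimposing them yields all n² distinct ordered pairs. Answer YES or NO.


Form the n² = 25 superimposed pairs (L1[i][j], L2[i][j]), row by row (rows and columns indexed from 0):
row 0: (0,4) (1,1) (2,3) (3,2) (4,0)
row 1: (2,0) (3,3) (1,4) (4,1) (0,2)
row 2: (4,2) (2,4) (0,0) (1,3) (3,1)
row 3: (1,3) (4,2) (3,1) (0,0) (2,4)
row 4: (3,1) (0,0) (4,2) (2,4) (1,3)
Orthogonality requires all 25 pairs distinct.
But the pair (1,3) repeats: cell (2,3) has L1 = 1, L2 = 3, and cell (3,0) has L1 = 1, L2 = 3.
A repeated pair means some other pair never occurs (only 15 distinct pairs out of 25), so the squares are not orthogonal.
Conclusion: NO.

NO


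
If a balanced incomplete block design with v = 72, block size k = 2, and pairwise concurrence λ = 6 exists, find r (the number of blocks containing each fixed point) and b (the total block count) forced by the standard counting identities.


Any 2-(v, k, λ) BIBD satisfies two necessary conditions:
  (i)  Each point sits in r blocks, and counting incidences through any fixed point gives r(k − 1) = λ(v − 1), so r = λ(v − 1)/(k − 1).
  (ii) Total incidences bk = vr, so b = vr/k.
Step 1: r = λ(v − 1)/(k − 1) = 6·(72 − 1)/(2 − 1) = 6·71/1 = 426/1 = 426.
Step 2: b = vr/k = 72·426/2 = 30672/2 = 15336.
Check integrality: r = 426 ∈ Z ✓, b = 15336 ∈ Z ✓.
(These identities are necessary conditions: they determine r and b for any design with these parameters, but do not by themselves prove that one exists.)

r = 426, b = 15336.


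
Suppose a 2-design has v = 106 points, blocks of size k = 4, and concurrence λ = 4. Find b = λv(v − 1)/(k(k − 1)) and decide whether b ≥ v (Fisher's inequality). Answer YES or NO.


b = λv(v − 1)/(k(k − 1)) = 4·106·105/(4·3) = 44520/12 = 3710.
Compare with v = 106: b ≥ v, so Fisher's inequality holds.

YES


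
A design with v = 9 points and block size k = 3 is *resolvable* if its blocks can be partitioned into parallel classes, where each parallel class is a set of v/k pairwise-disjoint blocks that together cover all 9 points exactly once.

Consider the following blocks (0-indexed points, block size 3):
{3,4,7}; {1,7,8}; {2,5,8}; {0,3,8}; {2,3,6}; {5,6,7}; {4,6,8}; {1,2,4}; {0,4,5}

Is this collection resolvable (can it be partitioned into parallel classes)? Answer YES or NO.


v = 9, block size k = 3, number of blocks = 9.
For resolvability, blocks must partition into parallel classes of size v/k = 3.
Total blocks must therefore be a multiple of 3: 9 = 3·3 + 0 ⇒ divisible ✓.
Consider block {3,4,7}. The only other block(s) in the collection disjoint from it are {2,5,8} — just 1 block(s). Any parallel class containing {3,4,7} would need 2 other blocks each disjoint from it, so no parallel class of size 3 can contain {3,4,7}.
Since every block must belong to some parallel class in a resolution, the collection cannot be partitioned into parallel classes.
Resolvable? NO.

NO


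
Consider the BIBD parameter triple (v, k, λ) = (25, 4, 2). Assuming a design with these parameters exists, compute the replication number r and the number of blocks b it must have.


Any 2-(v, k, λ) BIBD satisfies two necessary conditions:
  (i)  Each point sits in r blocks, and counting incidences through any fixed point gives r(k − 1) = λ(v − 1), so r = λ(v − 1)/(k − 1).
  (ii) Total incidences bk = vr, so b = vr/k.
Step 1: r = λ(v − 1)/(k − 1) = 2·(25 − 1)/(4 − 1) = 2·24/3 = 48/3 = 16.
Step 2: b = vr/k = 25·16/4 = 400/4 = 100.
Check integrality: r = 16 ∈ Z ✓, b = 100 ∈ Z ✓.
(These identities are necessary conditions: they determine r and b for any design with these parameters, but do not by themselves prove that one exists.)

r = 16, b = 100.


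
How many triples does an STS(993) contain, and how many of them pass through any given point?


An STS(v) is a 2-(v, 3, 1) BIBD: block size k = 3, λ = 1.
Replication: r(k − 1) = λ(v − 1) ⇒ r·2 = 993 − 1 = 992 ⇒ r = 496.
Block count: b = v(v − 1)/6 = 993·992/6 = 985056/6 = 164176.

r = 496, b = 164176.


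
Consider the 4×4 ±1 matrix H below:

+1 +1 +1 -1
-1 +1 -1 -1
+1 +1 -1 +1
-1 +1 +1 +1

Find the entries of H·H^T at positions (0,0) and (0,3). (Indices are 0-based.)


Row 0 of H: [1, 1, 1, -1].
Row 3 of H: [-1, 1, 1, 1].
(H·H^T)[0][0] = Σ_j H[0][j]·H[0][j] = (1)² + (1)² + (1)² + (-1)² = 1 + 1 + 1 + 1 = 4.
(H·H^T)[0][3] = Σ_j H[0][j]·H[3][j] = (1)·(-1) + (1)·(1) + (1)·(1) + (-1)·(1) = -1 + 1 + 1 + -1 = 0.
So rows 0 and 3 are orthogonal; the diagonal entry equals n = 4.

(0,0) entry = 4; (0,3) entry = 0.


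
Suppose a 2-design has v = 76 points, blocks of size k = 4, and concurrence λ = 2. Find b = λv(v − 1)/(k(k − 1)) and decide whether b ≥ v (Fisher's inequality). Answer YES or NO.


b = λv(v − 1)/(k(k − 1)) = 2·76·75/(4·3) = 11400/12 = 950.
Compare with v = 76: b ≥ v, so Fisher's inequality holds.

YES


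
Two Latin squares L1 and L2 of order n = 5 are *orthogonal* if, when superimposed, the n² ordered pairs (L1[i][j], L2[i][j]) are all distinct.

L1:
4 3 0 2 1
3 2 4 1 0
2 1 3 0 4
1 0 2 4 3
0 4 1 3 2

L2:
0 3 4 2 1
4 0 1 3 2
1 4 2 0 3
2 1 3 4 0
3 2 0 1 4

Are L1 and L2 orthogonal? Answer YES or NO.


Form the n² = 25 superimposed pairs (L1[i][j], L2[i][j]), row by row (rows and columns indexed from 0):
row 0: (4,0) (3,3) (0,4) (2,2) (1,1)
row 1: (3,4) (2,0) (4,1) (1,3) (0,2)
row 2: (2,1) (1,4) (3,2) (0,0) (4,3)
row 3: (1,2) (0,1) (2,3) (4,4) (3,0)
row 4: (0,3) (4,2) (1,0) (3,1) (2,4)
Orthogonality requires all 25 pairs distinct.
Check by first coordinate: for each symbol s of L1, list the L2 entries in the n cells where L1 = s; they must all differ.
  L1 = 0: L2 entries (in reading order) 4, 2, 0, 1, 3 — all 5 distinct ✓
  L1 = 1: L2 entries (in reading order) 1, 3, 4, 2, 0 — all 5 distinct ✓
  L1 = 2: L2 entries (in reading order) 2, 0, 1, 3, 4 — all 5 distinct ✓
  L1 = 3: L2 entries (in reading order) 3, 4, 2, 0, 1 — all 5 distinct ✓
  L1 = 4: L2 entries (in reading order) 0, 1, 3, 4, 2 — all 5 distinct ✓
Every symbol of L1 meets every symbol of L2 exactly once, so all 25 pairs are distinct (25 of 25).
Conclusion: YES.

YES


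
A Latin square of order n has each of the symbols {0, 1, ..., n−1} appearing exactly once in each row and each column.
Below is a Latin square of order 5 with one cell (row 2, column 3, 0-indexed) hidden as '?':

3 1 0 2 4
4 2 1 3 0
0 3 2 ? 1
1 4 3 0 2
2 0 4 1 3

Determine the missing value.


Row 2 contains symbols [0, 1, 2, 3] — missing [4].
Column 3 contains symbols [0, 1, 2, 3] — missing [4].
The missing symbol must appear in both missing sets; intersection = [4].
Therefore the hidden value is 4.

Missing value = 4.


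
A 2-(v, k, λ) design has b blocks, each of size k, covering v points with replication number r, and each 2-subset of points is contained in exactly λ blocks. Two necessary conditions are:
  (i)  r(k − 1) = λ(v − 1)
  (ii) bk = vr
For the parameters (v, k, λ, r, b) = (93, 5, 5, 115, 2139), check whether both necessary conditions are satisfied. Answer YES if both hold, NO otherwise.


Condition (i): r(k − 1) = 115·4 = 460; λ(v − 1) = 5·92 = 460. Match? YES.
Condition (ii): bk = 2139·5 = 10695; vr = 93·115 = 10695. Match? YES.
Both conditions hold? YES.

YES
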